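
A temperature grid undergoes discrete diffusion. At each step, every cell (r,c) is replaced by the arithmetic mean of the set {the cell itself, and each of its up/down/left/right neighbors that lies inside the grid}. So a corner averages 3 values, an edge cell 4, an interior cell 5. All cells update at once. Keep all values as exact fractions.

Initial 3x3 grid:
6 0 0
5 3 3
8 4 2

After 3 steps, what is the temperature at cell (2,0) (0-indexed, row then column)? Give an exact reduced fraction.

Step 1: cell (2,0) = 17/3
Step 2: cell (2,0) = 185/36
Step 3: cell (2,0) = 1955/432
Full grid after step 3:
  1547/432 8233/2880 311/144
  6049/1440 497/150 629/240
  1955/432 11233/2880 149/48

Answer: 1955/432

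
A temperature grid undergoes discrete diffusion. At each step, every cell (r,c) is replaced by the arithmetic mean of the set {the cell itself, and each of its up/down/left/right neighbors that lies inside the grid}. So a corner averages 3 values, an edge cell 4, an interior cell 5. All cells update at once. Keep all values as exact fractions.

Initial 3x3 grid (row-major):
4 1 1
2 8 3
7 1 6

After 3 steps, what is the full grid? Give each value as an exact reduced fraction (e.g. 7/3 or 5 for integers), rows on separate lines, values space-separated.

Answer: 1411/432 1667/480 323/108
11677/2880 4169/1200 1817/480
1723/432 6221/1440 409/108

Derivation:
After step 1:
  7/3 7/2 5/3
  21/4 3 9/2
  10/3 11/2 10/3
After step 2:
  133/36 21/8 29/9
  167/48 87/20 25/8
  169/36 91/24 40/9
After step 3:
  1411/432 1667/480 323/108
  11677/2880 4169/1200 1817/480
  1723/432 6221/1440 409/108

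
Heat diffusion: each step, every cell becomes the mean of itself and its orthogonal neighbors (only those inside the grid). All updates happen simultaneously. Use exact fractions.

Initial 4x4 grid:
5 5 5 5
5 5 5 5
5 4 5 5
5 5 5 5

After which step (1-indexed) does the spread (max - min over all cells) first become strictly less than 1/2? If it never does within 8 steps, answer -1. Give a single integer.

Step 1: max=5, min=19/4, spread=1/4
  -> spread < 1/2 first at step 1
Step 2: max=5, min=239/50, spread=11/50
Step 3: max=5, min=11633/2400, spread=367/2400
Step 4: max=2987/600, min=52429/10800, spread=1337/10800
Step 5: max=89531/18000, min=1578331/324000, spread=33227/324000
Step 6: max=535951/108000, min=47385673/9720000, spread=849917/9720000
Step 7: max=8031467/1620000, min=1424285653/291600000, spread=21378407/291600000
Step 8: max=2406311657/486000000, min=42773537629/8748000000, spread=540072197/8748000000

Answer: 1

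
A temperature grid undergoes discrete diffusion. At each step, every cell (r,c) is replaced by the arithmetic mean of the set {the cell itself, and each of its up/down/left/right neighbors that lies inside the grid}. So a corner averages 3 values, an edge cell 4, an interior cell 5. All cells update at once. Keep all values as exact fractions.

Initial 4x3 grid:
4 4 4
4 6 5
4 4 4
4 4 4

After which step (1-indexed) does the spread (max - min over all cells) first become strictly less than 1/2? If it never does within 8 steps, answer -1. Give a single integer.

Step 1: max=19/4, min=4, spread=3/4
Step 2: max=91/20, min=4, spread=11/20
Step 3: max=403/90, min=493/120, spread=133/360
  -> spread < 1/2 first at step 3
Step 4: max=57787/12960, min=2977/720, spread=4201/12960
Step 5: max=687517/155520, min=10033/2400, spread=186893/777600
Step 6: max=205529899/46656000, min=5443879/1296000, spread=1910051/9331200
Step 7: max=12272706641/2799360000, min=328397461/77760000, spread=90079609/559872000
Step 8: max=734120742979/167961600000, min=6589948813/1555200000, spread=896250847/6718464000

Answer: 3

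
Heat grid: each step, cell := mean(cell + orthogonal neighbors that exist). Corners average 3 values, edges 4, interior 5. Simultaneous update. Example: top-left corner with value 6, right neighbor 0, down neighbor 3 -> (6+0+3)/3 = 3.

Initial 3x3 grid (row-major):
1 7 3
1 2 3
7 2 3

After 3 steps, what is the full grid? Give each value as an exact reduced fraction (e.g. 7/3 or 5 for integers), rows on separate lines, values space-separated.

Answer: 113/36 9281/2880 361/108
8831/2880 3787/1200 3037/960
1345/432 1481/480 1337/432

Derivation:
After step 1:
  3 13/4 13/3
  11/4 3 11/4
  10/3 7/2 8/3
After step 2:
  3 163/48 31/9
  145/48 61/20 51/16
  115/36 25/8 107/36
After step 3:
  113/36 9281/2880 361/108
  8831/2880 3787/1200 3037/960
  1345/432 1481/480 1337/432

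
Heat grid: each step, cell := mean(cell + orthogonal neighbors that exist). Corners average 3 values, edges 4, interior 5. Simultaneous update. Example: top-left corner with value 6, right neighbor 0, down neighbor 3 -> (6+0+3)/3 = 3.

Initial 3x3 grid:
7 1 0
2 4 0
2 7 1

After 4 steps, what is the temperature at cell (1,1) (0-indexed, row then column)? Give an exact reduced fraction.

Step 1: cell (1,1) = 14/5
Step 2: cell (1,1) = 143/50
Step 3: cell (1,1) = 2707/1000
Step 4: cell (1,1) = 54943/20000
Full grid after step 4:
  383581/129600 274319/108000 283831/129600
  298853/96000 54943/20000 73701/32000
  420731/129600 1252651/432000 330581/129600

Answer: 54943/20000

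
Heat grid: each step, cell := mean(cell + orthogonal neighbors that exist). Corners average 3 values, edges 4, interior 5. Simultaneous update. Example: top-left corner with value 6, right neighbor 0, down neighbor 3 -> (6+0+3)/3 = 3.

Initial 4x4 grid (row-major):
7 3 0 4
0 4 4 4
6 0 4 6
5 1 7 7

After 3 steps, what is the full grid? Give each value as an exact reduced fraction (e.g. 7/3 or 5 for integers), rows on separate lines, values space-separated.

After step 1:
  10/3 7/2 11/4 8/3
  17/4 11/5 16/5 9/2
  11/4 3 21/5 21/4
  4 13/4 19/4 20/3
After step 2:
  133/36 707/240 727/240 119/36
  47/15 323/100 337/100 937/240
  7/2 77/25 102/25 1237/240
  10/3 15/4 283/60 50/9
After step 3:
  7037/2160 23219/7200 22771/7200 1843/540
  6101/1800 18911/6000 1321/375 28321/7200
  1957/600 441/125 24481/6000 33649/7200
  127/36 93/25 4073/900 11107/2160

Answer: 7037/2160 23219/7200 22771/7200 1843/540
6101/1800 18911/6000 1321/375 28321/7200
1957/600 441/125 24481/6000 33649/7200
127/36 93/25 4073/900 11107/2160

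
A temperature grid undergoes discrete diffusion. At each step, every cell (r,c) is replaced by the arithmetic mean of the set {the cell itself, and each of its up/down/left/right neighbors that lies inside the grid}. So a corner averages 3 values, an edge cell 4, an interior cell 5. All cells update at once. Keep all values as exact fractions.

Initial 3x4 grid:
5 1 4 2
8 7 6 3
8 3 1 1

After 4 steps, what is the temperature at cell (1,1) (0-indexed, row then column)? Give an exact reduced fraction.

Answer: 23307/5000

Derivation:
Step 1: cell (1,1) = 5
Step 2: cell (1,1) = 126/25
Step 3: cell (1,1) = 2343/500
Step 4: cell (1,1) = 23307/5000
Full grid after step 4:
  82213/16200 121853/27000 4282/1125 35837/10800
  374903/72000 23307/5000 336101/90000 349427/108000
  170701/32400 499537/108000 404447/108000 51343/16200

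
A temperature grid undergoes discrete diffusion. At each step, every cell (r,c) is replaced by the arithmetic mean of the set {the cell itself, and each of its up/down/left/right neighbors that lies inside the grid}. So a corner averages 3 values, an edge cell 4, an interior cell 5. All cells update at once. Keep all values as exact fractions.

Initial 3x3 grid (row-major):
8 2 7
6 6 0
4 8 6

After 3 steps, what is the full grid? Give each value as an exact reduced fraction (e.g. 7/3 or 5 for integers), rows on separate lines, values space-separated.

After step 1:
  16/3 23/4 3
  6 22/5 19/4
  6 6 14/3
After step 2:
  205/36 1109/240 9/2
  163/30 269/50 1009/240
  6 79/15 185/36
After step 3:
  11339/2160 72703/14400 533/120
  20257/3600 4981/1000 69203/14400
  167/30 19607/3600 10519/2160

Answer: 11339/2160 72703/14400 533/120
20257/3600 4981/1000 69203/14400
167/30 19607/3600 10519/2160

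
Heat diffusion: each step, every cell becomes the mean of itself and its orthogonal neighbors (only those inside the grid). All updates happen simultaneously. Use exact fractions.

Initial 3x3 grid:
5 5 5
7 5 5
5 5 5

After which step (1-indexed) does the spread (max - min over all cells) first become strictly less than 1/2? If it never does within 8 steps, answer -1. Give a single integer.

Answer: 3

Derivation:
Step 1: max=17/3, min=5, spread=2/3
Step 2: max=667/120, min=5, spread=67/120
Step 3: max=5837/1080, min=507/100, spread=1807/5400
  -> spread < 1/2 first at step 3
Step 4: max=2317963/432000, min=13861/2700, spread=33401/144000
Step 5: max=20669933/3888000, min=1393391/270000, spread=3025513/19440000
Step 6: max=8240926867/1555200000, min=74755949/14400000, spread=53531/497664
Step 7: max=492592925849/93312000000, min=20231116051/3888000000, spread=450953/5971968
Step 8: max=29502503560603/5598720000000, min=2433808610519/466560000000, spread=3799043/71663616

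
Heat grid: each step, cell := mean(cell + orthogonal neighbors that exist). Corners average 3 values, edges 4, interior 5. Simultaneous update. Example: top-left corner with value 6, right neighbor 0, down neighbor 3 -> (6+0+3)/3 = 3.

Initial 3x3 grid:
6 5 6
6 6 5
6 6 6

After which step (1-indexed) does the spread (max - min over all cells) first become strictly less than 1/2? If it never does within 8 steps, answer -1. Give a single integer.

Answer: 2

Derivation:
Step 1: max=6, min=16/3, spread=2/3
Step 2: max=6, min=447/80, spread=33/80
  -> spread < 1/2 first at step 2
Step 3: max=529/90, min=6043/1080, spread=61/216
Step 4: max=15839/2700, min=367361/64800, spread=511/2592
Step 5: max=209599/36000, min=22098067/3888000, spread=4309/31104
Step 6: max=28228763/4860000, min=1332296249/233280000, spread=36295/373248
Step 7: max=6754264169/1166400000, min=80095629403/13996800000, spread=305773/4478976
Step 8: max=67441424503/11664000000, min=4815533329841/839808000000, spread=2575951/53747712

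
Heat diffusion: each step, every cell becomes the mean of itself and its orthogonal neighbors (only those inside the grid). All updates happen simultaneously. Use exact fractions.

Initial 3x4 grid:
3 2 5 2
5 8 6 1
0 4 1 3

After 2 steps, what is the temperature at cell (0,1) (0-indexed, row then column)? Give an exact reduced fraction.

Answer: 199/48

Derivation:
Step 1: cell (0,1) = 9/2
Step 2: cell (0,1) = 199/48
Full grid after step 2:
  71/18 199/48 907/240 113/36
  23/6 419/100 389/100 173/60
  41/12 59/16 757/240 49/18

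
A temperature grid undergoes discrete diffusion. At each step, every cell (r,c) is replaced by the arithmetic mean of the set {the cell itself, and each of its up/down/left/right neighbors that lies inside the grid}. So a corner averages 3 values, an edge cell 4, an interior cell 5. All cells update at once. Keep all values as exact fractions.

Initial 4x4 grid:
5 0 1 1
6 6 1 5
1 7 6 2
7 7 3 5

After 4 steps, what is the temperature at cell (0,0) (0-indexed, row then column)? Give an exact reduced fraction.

Step 1: cell (0,0) = 11/3
Step 2: cell (0,0) = 67/18
Step 3: cell (0,0) = 787/216
Step 4: cell (0,0) = 121541/32400
Full grid after step 4:
  121541/32400 143399/43200 634643/216000 84703/32400
  180503/43200 354749/90000 301147/90000 685703/216000
  347993/72000 68179/15000 4721/1125 808703/216000
  13763/2700 39807/8000 973973/216000 2759/648

Answer: 121541/32400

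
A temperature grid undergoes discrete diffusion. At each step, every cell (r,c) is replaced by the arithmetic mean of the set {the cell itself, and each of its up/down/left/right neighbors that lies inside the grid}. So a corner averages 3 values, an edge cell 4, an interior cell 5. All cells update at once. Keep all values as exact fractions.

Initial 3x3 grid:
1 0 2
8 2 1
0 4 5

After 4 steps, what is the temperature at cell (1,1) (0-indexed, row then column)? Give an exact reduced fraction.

Step 1: cell (1,1) = 3
Step 2: cell (1,1) = 49/20
Step 3: cell (1,1) = 3223/1200
Step 4: cell (1,1) = 185081/72000
Full grid after step 4:
  2671/1080 14969/6400 6221/2880
  161371/57600 185081/72000 214319/86400
  12859/4320 505213/172800 70319/25920

Answer: 185081/72000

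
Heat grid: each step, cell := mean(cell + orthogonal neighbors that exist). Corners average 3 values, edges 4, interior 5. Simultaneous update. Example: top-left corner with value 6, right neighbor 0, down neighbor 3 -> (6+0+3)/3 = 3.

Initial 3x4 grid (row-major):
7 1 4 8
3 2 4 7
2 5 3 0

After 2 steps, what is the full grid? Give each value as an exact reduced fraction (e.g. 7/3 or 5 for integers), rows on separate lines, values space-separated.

After step 1:
  11/3 7/2 17/4 19/3
  7/2 3 4 19/4
  10/3 3 3 10/3
After step 2:
  32/9 173/48 217/48 46/9
  27/8 17/5 19/5 221/48
  59/18 37/12 10/3 133/36

Answer: 32/9 173/48 217/48 46/9
27/8 17/5 19/5 221/48
59/18 37/12 10/3 133/36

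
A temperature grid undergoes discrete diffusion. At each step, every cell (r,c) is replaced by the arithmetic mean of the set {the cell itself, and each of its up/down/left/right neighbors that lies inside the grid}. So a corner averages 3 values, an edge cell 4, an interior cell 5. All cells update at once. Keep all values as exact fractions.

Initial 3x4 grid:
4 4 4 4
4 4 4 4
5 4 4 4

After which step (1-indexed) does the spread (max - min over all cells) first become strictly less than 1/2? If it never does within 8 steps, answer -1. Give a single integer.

Answer: 1

Derivation:
Step 1: max=13/3, min=4, spread=1/3
  -> spread < 1/2 first at step 1
Step 2: max=77/18, min=4, spread=5/18
Step 3: max=905/216, min=4, spread=41/216
Step 4: max=107897/25920, min=4, spread=4217/25920
Step 5: max=6429949/1555200, min=28879/7200, spread=38417/311040
Step 6: max=384448211/93312000, min=578597/144000, spread=1903471/18662400
Step 7: max=22995869089/5598720000, min=17395759/4320000, spread=18038617/223948800
Step 8: max=1376960982851/335923200000, min=1568126759/388800000, spread=883978523/13436928000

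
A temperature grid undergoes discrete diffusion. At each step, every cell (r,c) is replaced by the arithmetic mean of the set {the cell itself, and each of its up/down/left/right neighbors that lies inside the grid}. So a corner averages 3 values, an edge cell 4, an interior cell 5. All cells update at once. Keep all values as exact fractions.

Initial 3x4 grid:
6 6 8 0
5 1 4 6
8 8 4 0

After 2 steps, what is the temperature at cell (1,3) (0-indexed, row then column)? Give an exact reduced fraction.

Answer: 151/40

Derivation:
Step 1: cell (1,3) = 5/2
Step 2: cell (1,3) = 151/40
Full grid after step 2:
  191/36 1213/240 1141/240 35/9
  337/60 249/50 102/25 151/40
  23/4 421/80 1031/240 59/18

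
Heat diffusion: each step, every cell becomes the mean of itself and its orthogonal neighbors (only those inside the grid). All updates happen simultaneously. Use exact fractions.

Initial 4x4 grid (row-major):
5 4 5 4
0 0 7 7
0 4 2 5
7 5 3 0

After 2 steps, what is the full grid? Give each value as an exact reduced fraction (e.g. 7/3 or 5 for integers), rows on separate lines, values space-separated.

After step 1:
  3 7/2 5 16/3
  5/4 3 21/5 23/4
  11/4 11/5 21/5 7/2
  4 19/4 5/2 8/3
After step 2:
  31/12 29/8 541/120 193/36
  5/2 283/100 443/100 1127/240
  51/20 169/50 83/25 967/240
  23/6 269/80 847/240 26/9

Answer: 31/12 29/8 541/120 193/36
5/2 283/100 443/100 1127/240
51/20 169/50 83/25 967/240
23/6 269/80 847/240 26/9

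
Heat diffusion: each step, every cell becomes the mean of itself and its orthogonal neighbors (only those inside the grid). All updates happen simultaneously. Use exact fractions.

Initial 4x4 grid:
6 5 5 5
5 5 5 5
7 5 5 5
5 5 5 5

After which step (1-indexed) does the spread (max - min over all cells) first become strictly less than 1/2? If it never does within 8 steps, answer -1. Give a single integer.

Answer: 3

Derivation:
Step 1: max=23/4, min=5, spread=3/4
Step 2: max=1339/240, min=5, spread=139/240
Step 3: max=39059/7200, min=5, spread=3059/7200
  -> spread < 1/2 first at step 3
Step 4: max=1160977/216000, min=2509/500, spread=77089/216000
Step 5: max=34478123/6480000, min=453407/90000, spread=1832819/6480000
Step 6: max=1030118299/194400000, min=2185297/432000, spread=46734649/194400000
Step 7: max=30751328479/5832000000, min=82204523/16200000, spread=1157700199/5832000000
Step 8: max=919905154327/174960000000, min=49481921561/9720000000, spread=29230566229/174960000000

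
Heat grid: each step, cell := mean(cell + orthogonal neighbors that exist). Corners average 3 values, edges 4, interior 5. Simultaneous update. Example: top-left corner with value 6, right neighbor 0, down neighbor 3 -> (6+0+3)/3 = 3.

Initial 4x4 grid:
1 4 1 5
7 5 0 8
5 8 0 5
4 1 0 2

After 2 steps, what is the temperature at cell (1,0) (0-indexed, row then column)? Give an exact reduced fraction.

Step 1: cell (1,0) = 9/2
Step 2: cell (1,0) = 193/40
Full grid after step 2:
  15/4 281/80 763/240 35/9
  193/40 373/100 86/25 943/240
  529/120 409/100 137/50 791/240
  151/36 167/60 67/30 41/18

Answer: 193/40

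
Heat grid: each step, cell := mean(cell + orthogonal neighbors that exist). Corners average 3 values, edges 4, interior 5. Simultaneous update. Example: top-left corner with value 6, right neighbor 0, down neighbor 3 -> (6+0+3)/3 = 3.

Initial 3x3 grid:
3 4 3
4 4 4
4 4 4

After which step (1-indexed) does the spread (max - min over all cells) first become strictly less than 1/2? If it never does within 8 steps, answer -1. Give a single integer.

Step 1: max=4, min=7/2, spread=1/2
Step 2: max=4, min=131/36, spread=13/36
  -> spread < 1/2 first at step 2
Step 3: max=565/144, min=5323/1440, spread=109/480
Step 4: max=14039/3600, min=97051/25920, spread=20149/129600
Step 5: max=2005109/518400, min=19506067/5184000, spread=545023/5184000
Step 6: max=24988763/6480000, min=1176776249/311040000, spread=36295/497664
Step 7: max=5976664169/1555200000, min=70764429403/18662400000, spread=305773/5971968
Step 8: max=59665424503/15552000000, min=4255661329841/1119744000000, spread=2575951/71663616

Answer: 2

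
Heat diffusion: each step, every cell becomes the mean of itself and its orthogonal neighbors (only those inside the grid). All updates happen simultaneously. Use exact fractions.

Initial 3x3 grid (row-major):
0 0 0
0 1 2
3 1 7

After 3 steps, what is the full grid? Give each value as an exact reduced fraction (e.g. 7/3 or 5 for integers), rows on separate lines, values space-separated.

After step 1:
  0 1/4 2/3
  1 4/5 5/2
  4/3 3 10/3
After step 2:
  5/12 103/240 41/36
  47/60 151/100 73/40
  16/9 127/60 53/18
After step 3:
  391/720 12581/14400 2443/2160
  4039/3600 7997/6000 4451/2400
  421/270 3757/1800 2479/1080

Answer: 391/720 12581/14400 2443/2160
4039/3600 7997/6000 4451/2400
421/270 3757/1800 2479/1080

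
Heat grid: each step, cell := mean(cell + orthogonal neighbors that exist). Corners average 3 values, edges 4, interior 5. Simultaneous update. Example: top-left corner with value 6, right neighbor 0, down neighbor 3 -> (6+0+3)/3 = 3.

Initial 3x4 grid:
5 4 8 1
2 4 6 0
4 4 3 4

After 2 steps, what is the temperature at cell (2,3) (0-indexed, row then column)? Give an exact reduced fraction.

Step 1: cell (2,3) = 7/3
Step 2: cell (2,3) = 28/9
Full grid after step 2:
  38/9 53/12 43/10 7/2
  59/16 419/100 399/100 737/240
  65/18 23/6 109/30 28/9

Answer: 28/9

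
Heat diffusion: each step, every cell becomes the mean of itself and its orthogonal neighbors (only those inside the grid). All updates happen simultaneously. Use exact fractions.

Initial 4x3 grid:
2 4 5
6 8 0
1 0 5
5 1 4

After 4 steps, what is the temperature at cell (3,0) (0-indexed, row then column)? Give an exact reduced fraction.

Answer: 93703/32400

Derivation:
Step 1: cell (3,0) = 7/3
Step 2: cell (3,0) = 47/18
Step 3: cell (3,0) = 1231/432
Step 4: cell (3,0) = 93703/32400
Full grid after step 4:
  170389/43200 1104331/288000 165589/43200
  259279/72000 439789/120000 252529/72000
  699677/216000 563221/180000 694427/216000
  93703/32400 1266839/432000 94003/32400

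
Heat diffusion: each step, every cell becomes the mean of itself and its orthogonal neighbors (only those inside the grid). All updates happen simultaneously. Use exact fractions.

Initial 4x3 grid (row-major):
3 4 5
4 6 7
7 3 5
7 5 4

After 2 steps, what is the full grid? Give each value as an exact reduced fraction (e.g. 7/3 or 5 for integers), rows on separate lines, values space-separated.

After step 1:
  11/3 9/2 16/3
  5 24/5 23/4
  21/4 26/5 19/4
  19/3 19/4 14/3
After step 2:
  79/18 183/40 187/36
  1123/240 101/20 619/120
  1307/240 99/20 611/120
  49/9 419/80 85/18

Answer: 79/18 183/40 187/36
1123/240 101/20 619/120
1307/240 99/20 611/120
49/9 419/80 85/18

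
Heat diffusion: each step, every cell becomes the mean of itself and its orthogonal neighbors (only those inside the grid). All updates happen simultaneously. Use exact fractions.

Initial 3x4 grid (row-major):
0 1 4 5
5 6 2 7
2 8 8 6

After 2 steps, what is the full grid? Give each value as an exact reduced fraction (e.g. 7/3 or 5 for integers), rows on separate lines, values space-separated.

After step 1:
  2 11/4 3 16/3
  13/4 22/5 27/5 5
  5 6 6 7
After step 2:
  8/3 243/80 989/240 40/9
  293/80 109/25 119/25 341/60
  19/4 107/20 61/10 6

Answer: 8/3 243/80 989/240 40/9
293/80 109/25 119/25 341/60
19/4 107/20 61/10 6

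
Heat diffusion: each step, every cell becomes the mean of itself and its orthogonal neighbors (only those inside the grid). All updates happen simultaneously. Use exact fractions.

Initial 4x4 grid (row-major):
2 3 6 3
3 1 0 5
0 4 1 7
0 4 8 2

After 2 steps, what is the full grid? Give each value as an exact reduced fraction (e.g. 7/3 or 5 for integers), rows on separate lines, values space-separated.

Answer: 43/18 163/60 199/60 137/36
487/240 113/50 311/100 443/120
79/48 279/100 161/50 103/24
85/36 133/48 209/48 79/18

Derivation:
After step 1:
  8/3 3 3 14/3
  3/2 11/5 13/5 15/4
  7/4 2 4 15/4
  4/3 4 15/4 17/3
After step 2:
  43/18 163/60 199/60 137/36
  487/240 113/50 311/100 443/120
  79/48 279/100 161/50 103/24
  85/36 133/48 209/48 79/18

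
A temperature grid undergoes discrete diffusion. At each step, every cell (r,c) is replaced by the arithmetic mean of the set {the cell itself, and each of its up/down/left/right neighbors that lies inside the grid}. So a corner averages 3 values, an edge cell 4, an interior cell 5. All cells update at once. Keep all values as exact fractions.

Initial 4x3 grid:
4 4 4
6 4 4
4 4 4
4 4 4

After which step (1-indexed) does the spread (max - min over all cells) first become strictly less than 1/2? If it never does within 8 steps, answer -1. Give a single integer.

Answer: 3

Derivation:
Step 1: max=14/3, min=4, spread=2/3
Step 2: max=271/60, min=4, spread=31/60
Step 3: max=2371/540, min=4, spread=211/540
  -> spread < 1/2 first at step 3
Step 4: max=232897/54000, min=3647/900, spread=14077/54000
Step 5: max=2084407/486000, min=219683/54000, spread=5363/24300
Step 6: max=62060809/14580000, min=122869/30000, spread=93859/583200
Step 7: max=3709474481/874800000, min=199736467/48600000, spread=4568723/34992000
Step 8: max=221732435629/52488000000, min=6013618889/1458000000, spread=8387449/83980800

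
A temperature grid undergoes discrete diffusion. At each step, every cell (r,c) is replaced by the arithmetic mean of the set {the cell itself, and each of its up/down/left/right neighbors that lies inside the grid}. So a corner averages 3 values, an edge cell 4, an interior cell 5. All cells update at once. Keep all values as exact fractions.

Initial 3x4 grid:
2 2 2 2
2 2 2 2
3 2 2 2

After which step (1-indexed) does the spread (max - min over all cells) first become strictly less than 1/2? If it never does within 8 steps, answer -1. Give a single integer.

Step 1: max=7/3, min=2, spread=1/3
  -> spread < 1/2 first at step 1
Step 2: max=41/18, min=2, spread=5/18
Step 3: max=473/216, min=2, spread=41/216
Step 4: max=56057/25920, min=2, spread=4217/25920
Step 5: max=3319549/1555200, min=14479/7200, spread=38417/311040
Step 6: max=197824211/93312000, min=290597/144000, spread=1903471/18662400
Step 7: max=11798429089/5598720000, min=8755759/4320000, spread=18038617/223948800
Step 8: max=705114582851/335923200000, min=790526759/388800000, spread=883978523/13436928000

Answer: 1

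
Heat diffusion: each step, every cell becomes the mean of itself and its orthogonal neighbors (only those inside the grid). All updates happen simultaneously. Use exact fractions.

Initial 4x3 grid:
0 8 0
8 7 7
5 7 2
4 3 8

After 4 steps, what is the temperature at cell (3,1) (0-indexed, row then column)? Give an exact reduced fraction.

Step 1: cell (3,1) = 11/2
Step 2: cell (3,1) = 559/120
Step 3: cell (3,1) = 37877/7200
Step 4: cell (3,1) = 2176903/432000
Full grid after step 4:
  661009/129600 4492721/864000 213203/43200
  581557/108000 1836379/360000 188519/36000
  185659/36000 964427/180000 547477/108000
  112919/21600 2176903/432000 336257/64800

Answer: 2176903/432000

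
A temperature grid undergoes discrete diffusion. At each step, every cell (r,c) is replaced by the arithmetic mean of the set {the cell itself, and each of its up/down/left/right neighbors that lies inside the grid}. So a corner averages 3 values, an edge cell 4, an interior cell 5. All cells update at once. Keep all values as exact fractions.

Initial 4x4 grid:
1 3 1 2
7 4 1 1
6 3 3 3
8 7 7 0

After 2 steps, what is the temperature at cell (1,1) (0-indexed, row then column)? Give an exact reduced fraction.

Step 1: cell (1,1) = 18/5
Step 2: cell (1,1) = 339/100
Full grid after step 2:
  125/36 169/60 11/6 29/18
  533/120 339/100 5/2 41/24
  221/40 477/100 16/5 307/120
  77/12 221/40 517/120 28/9

Answer: 339/100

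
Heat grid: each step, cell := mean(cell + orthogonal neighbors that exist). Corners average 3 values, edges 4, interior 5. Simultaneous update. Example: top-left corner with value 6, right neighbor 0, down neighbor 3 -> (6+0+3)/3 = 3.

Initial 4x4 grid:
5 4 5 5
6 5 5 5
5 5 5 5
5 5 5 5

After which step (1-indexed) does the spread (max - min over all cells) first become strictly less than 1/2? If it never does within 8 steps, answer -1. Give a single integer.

Step 1: max=21/4, min=19/4, spread=1/2
Step 2: max=41/8, min=39/8, spread=1/4
  -> spread < 1/2 first at step 2
Step 3: max=1223/240, min=1177/240, spread=23/120
Step 4: max=10943/2160, min=10657/2160, spread=143/1080
Step 5: max=327593/64800, min=320407/64800, spread=3593/32400
Step 6: max=9812003/1944000, min=9627997/1944000, spread=92003/972000
Step 7: max=293917913/58320000, min=289282087/58320000, spread=2317913/29160000
Step 8: max=8806564523/1749600000, min=8689435477/1749600000, spread=58564523/874800000

Answer: 2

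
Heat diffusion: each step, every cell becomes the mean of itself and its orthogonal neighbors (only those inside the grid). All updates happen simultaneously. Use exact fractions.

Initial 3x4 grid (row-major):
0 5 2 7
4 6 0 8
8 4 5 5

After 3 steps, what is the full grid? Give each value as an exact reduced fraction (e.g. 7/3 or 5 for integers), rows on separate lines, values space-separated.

After step 1:
  3 13/4 7/2 17/3
  9/2 19/5 21/5 5
  16/3 23/4 7/2 6
After step 2:
  43/12 271/80 997/240 85/18
  499/120 43/10 4 313/60
  187/36 1103/240 389/80 29/6
After step 3:
  2671/720 617/160 1171/288 10147/2160
  1241/288 2453/600 338/75 3379/720
  10043/2160 6823/1440 439/96 1193/240

Answer: 2671/720 617/160 1171/288 10147/2160
1241/288 2453/600 338/75 3379/720
10043/2160 6823/1440 439/96 1193/240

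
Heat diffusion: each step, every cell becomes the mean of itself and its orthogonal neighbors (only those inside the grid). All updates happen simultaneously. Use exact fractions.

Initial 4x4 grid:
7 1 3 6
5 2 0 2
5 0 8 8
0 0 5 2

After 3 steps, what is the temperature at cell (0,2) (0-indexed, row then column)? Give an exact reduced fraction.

Answer: 22453/7200

Derivation:
Step 1: cell (0,2) = 5/2
Step 2: cell (0,2) = 149/48
Step 3: cell (0,2) = 22453/7200
Full grid after step 3:
  1859/540 23861/7200 22453/7200 1499/432
  24311/7200 1118/375 20389/6000 839/225
  19063/7200 17779/6000 873/250 421/100
  1037/432 4627/1800 717/200 761/180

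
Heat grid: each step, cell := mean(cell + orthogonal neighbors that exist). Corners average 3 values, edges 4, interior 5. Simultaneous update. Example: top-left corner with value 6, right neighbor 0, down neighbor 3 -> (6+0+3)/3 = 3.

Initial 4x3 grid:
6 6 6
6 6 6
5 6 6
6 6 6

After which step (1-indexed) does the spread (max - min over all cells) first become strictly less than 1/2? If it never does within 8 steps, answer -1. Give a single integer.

Answer: 1

Derivation:
Step 1: max=6, min=17/3, spread=1/3
  -> spread < 1/2 first at step 1
Step 2: max=6, min=689/120, spread=31/120
Step 3: max=6, min=6269/1080, spread=211/1080
Step 4: max=10753/1800, min=631103/108000, spread=14077/108000
Step 5: max=644317/108000, min=5691593/972000, spread=5363/48600
Step 6: max=357131/60000, min=171219191/29160000, spread=93859/1166400
Step 7: max=577863533/97200000, min=10287325519/1749600000, spread=4568723/69984000
Step 8: max=17314381111/2916000000, min=618075564371/104976000000, spread=8387449/167961600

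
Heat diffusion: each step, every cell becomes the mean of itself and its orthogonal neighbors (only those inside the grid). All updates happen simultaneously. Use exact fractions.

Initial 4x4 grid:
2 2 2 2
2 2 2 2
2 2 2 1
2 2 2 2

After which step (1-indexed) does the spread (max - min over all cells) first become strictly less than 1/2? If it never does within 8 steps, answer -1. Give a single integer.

Step 1: max=2, min=5/3, spread=1/3
  -> spread < 1/2 first at step 1
Step 2: max=2, min=209/120, spread=31/120
Step 3: max=2, min=1949/1080, spread=211/1080
Step 4: max=2, min=199157/108000, spread=16843/108000
Step 5: max=17921/9000, min=1805357/972000, spread=130111/972000
Step 6: max=1072841/540000, min=54677633/29160000, spread=3255781/29160000
Step 7: max=1068893/540000, min=1649246309/874800000, spread=82360351/874800000
Step 8: max=191893559/97200000, min=49736683109/26244000000, spread=2074577821/26244000000

Answer: 1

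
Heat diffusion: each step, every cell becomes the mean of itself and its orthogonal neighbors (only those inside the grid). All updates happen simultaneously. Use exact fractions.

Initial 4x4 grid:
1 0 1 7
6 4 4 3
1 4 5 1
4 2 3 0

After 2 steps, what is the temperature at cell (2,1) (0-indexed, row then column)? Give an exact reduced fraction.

Step 1: cell (2,1) = 16/5
Step 2: cell (2,1) = 86/25
Full grid after step 2:
  41/18 313/120 347/120 125/36
  761/240 147/50 343/100 49/15
  737/240 86/25 59/20 161/60
  28/9 677/240 629/240 73/36

Answer: 86/25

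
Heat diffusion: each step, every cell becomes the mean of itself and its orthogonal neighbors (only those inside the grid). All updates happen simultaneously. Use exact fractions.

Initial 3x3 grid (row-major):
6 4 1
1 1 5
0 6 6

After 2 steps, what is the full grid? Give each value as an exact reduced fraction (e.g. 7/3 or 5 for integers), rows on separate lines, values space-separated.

Answer: 26/9 67/20 115/36
57/20 149/50 313/80
91/36 293/80 73/18

Derivation:
After step 1:
  11/3 3 10/3
  2 17/5 13/4
  7/3 13/4 17/3
After step 2:
  26/9 67/20 115/36
  57/20 149/50 313/80
  91/36 293/80 73/18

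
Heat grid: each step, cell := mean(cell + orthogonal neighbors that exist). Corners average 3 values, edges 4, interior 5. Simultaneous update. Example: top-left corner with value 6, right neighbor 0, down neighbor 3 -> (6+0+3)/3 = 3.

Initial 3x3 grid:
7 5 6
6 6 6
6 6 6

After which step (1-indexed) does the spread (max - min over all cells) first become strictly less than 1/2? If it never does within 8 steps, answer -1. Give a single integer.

Answer: 2

Derivation:
Step 1: max=25/4, min=17/3, spread=7/12
Step 2: max=73/12, min=88/15, spread=13/60
  -> spread < 1/2 first at step 2
Step 3: max=29027/4800, min=793/135, spread=7483/43200
Step 4: max=260257/43200, min=639779/108000, spread=21727/216000
Step 5: max=34562681/5760000, min=5764289/972000, spread=10906147/155520000
Step 6: max=932414713/155520000, min=693639941/116640000, spread=36295/746496
Step 7: max=55854962411/9331200000, min=10413084163/1749600000, spread=305773/8957952
Step 8: max=3349170305617/559872000000, min=2501815420619/419904000000, spread=2575951/107495424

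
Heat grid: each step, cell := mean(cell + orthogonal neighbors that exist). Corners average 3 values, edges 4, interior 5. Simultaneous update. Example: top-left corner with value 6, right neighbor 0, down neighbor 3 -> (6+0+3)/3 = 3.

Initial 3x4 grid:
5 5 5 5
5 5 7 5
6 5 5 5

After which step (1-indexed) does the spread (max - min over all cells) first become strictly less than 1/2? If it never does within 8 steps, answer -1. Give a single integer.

Step 1: max=11/2, min=5, spread=1/2
Step 2: max=273/50, min=61/12, spread=113/300
  -> spread < 1/2 first at step 2
Step 3: max=12871/2400, min=3733/720, spread=1283/7200
Step 4: max=28769/5400, min=74879/14400, spread=1103/8640
Step 5: max=11489929/2160000, min=13568663/2592000, spread=1096259/12960000
Step 6: max=413191721/77760000, min=815282717/155520000, spread=444029/6220800
Step 7: max=24752948839/4665600000, min=1816165789/345600000, spread=3755371/74649600
Step 8: max=1484490843101/279936000000, min=2944934384077/559872000000, spread=64126139/1492992000

Answer: 2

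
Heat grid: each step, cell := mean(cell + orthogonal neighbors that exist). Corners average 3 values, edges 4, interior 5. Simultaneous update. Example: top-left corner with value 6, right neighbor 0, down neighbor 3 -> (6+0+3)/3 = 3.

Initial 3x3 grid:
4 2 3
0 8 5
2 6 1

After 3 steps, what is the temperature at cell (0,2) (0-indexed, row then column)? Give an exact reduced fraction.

Step 1: cell (0,2) = 10/3
Step 2: cell (0,2) = 71/18
Step 3: cell (0,2) = 4081/1080
Full grid after step 3:
  261/80 53029/14400 4081/1080
  25027/7200 7341/2000 58129/14400
  7447/2160 55829/14400 1427/360

Answer: 4081/1080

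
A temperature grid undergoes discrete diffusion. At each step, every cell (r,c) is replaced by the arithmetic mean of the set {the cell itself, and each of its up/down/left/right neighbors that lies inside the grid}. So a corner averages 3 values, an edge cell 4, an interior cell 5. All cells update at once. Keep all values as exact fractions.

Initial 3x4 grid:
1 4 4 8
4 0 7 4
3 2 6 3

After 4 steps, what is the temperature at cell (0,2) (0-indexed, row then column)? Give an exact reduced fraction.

Answer: 114379/27000

Derivation:
Step 1: cell (0,2) = 23/4
Step 2: cell (0,2) = 263/60
Step 3: cell (0,2) = 16363/3600
Step 4: cell (0,2) = 114379/27000
Full grid after step 4:
  32321/10800 10741/3000 114379/27000 311411/64800
  72523/24000 202567/60000 96047/22500 2002949/432000
  63767/21600 249409/72000 868907/216000 73859/16200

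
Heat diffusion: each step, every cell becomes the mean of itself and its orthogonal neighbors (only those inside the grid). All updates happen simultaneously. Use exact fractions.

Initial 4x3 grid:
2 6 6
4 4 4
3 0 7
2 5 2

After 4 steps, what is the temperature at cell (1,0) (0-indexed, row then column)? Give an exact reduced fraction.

Answer: 32167/9000

Derivation:
Step 1: cell (1,0) = 13/4
Step 2: cell (1,0) = 131/40
Step 3: cell (1,0) = 1443/400
Step 4: cell (1,0) = 32167/9000
Full grid after step 4:
  84983/21600 1792531/432000 288449/64800
  32167/9000 712979/180000 223877/54000
  89941/27000 416011/120000 209257/54000
  399523/129600 325163/96000 458123/129600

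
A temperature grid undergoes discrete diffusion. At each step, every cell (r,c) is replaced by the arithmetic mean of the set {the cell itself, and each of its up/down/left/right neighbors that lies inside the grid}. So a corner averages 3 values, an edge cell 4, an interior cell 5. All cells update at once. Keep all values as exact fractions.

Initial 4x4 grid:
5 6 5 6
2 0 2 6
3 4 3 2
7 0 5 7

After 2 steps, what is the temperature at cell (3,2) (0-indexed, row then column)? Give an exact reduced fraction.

Step 1: cell (3,2) = 15/4
Step 2: cell (3,2) = 937/240
Full grid after step 2:
  65/18 953/240 1057/240 173/36
  409/120 29/10 359/100 521/120
  71/24 16/5 333/100 491/120
  34/9 157/48 937/240 155/36

Answer: 937/240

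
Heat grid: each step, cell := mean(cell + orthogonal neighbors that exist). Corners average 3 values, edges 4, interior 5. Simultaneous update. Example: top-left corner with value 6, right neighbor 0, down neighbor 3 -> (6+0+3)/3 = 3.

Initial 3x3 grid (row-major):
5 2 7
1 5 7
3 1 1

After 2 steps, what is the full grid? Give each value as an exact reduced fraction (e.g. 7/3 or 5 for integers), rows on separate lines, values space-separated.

After step 1:
  8/3 19/4 16/3
  7/2 16/5 5
  5/3 5/2 3
After step 2:
  131/36 319/80 181/36
  331/120 379/100 62/15
  23/9 311/120 7/2

Answer: 131/36 319/80 181/36
331/120 379/100 62/15
23/9 311/120 7/2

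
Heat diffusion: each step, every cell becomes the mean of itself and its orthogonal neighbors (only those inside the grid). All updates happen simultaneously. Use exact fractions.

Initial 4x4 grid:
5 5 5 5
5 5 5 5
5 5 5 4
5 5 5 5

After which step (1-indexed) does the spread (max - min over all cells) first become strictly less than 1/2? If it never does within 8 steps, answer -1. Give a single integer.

Step 1: max=5, min=14/3, spread=1/3
  -> spread < 1/2 first at step 1
Step 2: max=5, min=569/120, spread=31/120
Step 3: max=5, min=5189/1080, spread=211/1080
Step 4: max=5, min=523157/108000, spread=16843/108000
Step 5: max=44921/9000, min=4721357/972000, spread=130111/972000
Step 6: max=2692841/540000, min=142157633/29160000, spread=3255781/29160000
Step 7: max=2688893/540000, min=4273646309/874800000, spread=82360351/874800000
Step 8: max=483493559/97200000, min=128468683109/26244000000, spread=2074577821/26244000000

Answer: 1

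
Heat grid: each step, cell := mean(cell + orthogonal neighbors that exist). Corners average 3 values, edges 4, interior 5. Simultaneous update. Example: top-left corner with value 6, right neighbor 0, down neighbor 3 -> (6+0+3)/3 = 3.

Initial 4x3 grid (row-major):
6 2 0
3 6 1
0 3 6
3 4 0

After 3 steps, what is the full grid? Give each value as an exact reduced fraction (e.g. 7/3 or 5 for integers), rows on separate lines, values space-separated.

Answer: 691/216 22453/7200 125/48
11969/3600 17599/6000 7021/2400
5117/1800 18619/6000 20243/7200
3019/1080 19693/7200 6473/2160

Derivation:
After step 1:
  11/3 7/2 1
  15/4 3 13/4
  9/4 19/5 5/2
  7/3 5/2 10/3
After step 2:
  131/36 67/24 31/12
  19/6 173/50 39/16
  91/30 281/100 773/240
  85/36 359/120 25/9
After step 3:
  691/216 22453/7200 125/48
  11969/3600 17599/6000 7021/2400
  5117/1800 18619/6000 20243/7200
  3019/1080 19693/7200 6473/2160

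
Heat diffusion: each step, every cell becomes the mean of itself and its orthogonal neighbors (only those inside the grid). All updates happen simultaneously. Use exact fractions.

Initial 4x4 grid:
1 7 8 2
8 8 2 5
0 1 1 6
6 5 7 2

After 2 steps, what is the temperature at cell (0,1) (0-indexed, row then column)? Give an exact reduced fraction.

Answer: 1277/240

Derivation:
Step 1: cell (0,1) = 6
Step 2: cell (0,1) = 1277/240
Full grid after step 2:
  187/36 1277/240 411/80 9/2
  139/30 93/20 219/50 341/80
  11/3 201/50 369/100 313/80
  73/18 91/24 169/40 49/12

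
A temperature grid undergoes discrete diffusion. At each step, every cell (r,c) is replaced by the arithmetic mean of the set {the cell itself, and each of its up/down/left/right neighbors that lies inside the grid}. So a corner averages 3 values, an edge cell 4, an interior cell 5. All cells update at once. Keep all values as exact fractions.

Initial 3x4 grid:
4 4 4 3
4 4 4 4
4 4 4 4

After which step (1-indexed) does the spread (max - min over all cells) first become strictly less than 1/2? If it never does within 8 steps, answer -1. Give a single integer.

Answer: 1

Derivation:
Step 1: max=4, min=11/3, spread=1/3
  -> spread < 1/2 first at step 1
Step 2: max=4, min=67/18, spread=5/18
Step 3: max=4, min=823/216, spread=41/216
Step 4: max=4, min=99463/25920, spread=4217/25920
Step 5: max=28721/7200, min=6011651/1555200, spread=38417/311040
Step 6: max=573403/144000, min=362047789/93312000, spread=1903471/18662400
Step 7: max=17164241/4320000, min=21793890911/5598720000, spread=18038617/223948800
Step 8: max=1542273241/388800000, min=1310424617149/335923200000, spread=883978523/13436928000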